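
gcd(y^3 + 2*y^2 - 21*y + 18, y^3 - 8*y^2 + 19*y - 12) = y^2 - 4*y + 3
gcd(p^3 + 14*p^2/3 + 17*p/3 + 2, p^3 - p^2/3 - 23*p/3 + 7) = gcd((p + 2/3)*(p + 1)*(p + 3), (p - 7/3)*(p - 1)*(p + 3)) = p + 3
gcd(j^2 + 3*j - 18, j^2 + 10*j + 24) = j + 6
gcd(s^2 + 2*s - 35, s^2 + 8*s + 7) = s + 7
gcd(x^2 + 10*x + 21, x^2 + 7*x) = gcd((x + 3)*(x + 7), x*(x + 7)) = x + 7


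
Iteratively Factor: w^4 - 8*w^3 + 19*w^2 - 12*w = (w - 3)*(w^3 - 5*w^2 + 4*w) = (w - 3)*(w - 1)*(w^2 - 4*w) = w*(w - 3)*(w - 1)*(w - 4)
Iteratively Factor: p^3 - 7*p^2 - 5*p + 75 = (p - 5)*(p^2 - 2*p - 15) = (p - 5)*(p + 3)*(p - 5)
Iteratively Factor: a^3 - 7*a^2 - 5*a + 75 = (a - 5)*(a^2 - 2*a - 15) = (a - 5)^2*(a + 3)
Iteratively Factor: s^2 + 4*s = (s + 4)*(s)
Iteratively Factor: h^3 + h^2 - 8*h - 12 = (h + 2)*(h^2 - h - 6) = (h + 2)^2*(h - 3)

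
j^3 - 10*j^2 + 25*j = j*(j - 5)^2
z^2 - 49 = (z - 7)*(z + 7)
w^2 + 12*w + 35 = (w + 5)*(w + 7)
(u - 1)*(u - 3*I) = u^2 - u - 3*I*u + 3*I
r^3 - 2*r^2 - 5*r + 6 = (r - 3)*(r - 1)*(r + 2)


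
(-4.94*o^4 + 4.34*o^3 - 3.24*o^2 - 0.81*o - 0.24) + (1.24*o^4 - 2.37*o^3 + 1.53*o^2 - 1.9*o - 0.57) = -3.7*o^4 + 1.97*o^3 - 1.71*o^2 - 2.71*o - 0.81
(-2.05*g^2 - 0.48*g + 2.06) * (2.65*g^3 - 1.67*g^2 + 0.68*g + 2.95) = -5.4325*g^5 + 2.1515*g^4 + 4.8666*g^3 - 9.8141*g^2 - 0.0151999999999999*g + 6.077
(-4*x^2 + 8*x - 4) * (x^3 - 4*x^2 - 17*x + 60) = -4*x^5 + 24*x^4 + 32*x^3 - 360*x^2 + 548*x - 240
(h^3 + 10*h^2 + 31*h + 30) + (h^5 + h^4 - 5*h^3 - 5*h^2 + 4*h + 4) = h^5 + h^4 - 4*h^3 + 5*h^2 + 35*h + 34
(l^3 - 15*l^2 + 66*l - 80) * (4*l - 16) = 4*l^4 - 76*l^3 + 504*l^2 - 1376*l + 1280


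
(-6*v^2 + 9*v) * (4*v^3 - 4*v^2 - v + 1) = -24*v^5 + 60*v^4 - 30*v^3 - 15*v^2 + 9*v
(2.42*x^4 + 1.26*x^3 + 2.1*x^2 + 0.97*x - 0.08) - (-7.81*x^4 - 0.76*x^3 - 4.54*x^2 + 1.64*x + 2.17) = 10.23*x^4 + 2.02*x^3 + 6.64*x^2 - 0.67*x - 2.25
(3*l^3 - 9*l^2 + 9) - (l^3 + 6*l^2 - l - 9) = 2*l^3 - 15*l^2 + l + 18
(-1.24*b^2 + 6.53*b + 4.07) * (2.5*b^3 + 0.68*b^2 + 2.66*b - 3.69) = -3.1*b^5 + 15.4818*b^4 + 11.317*b^3 + 24.713*b^2 - 13.2695*b - 15.0183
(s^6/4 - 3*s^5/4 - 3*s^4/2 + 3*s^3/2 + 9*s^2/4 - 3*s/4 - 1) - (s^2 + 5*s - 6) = s^6/4 - 3*s^5/4 - 3*s^4/2 + 3*s^3/2 + 5*s^2/4 - 23*s/4 + 5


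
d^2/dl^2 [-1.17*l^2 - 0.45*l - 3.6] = -2.34000000000000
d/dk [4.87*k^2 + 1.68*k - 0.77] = 9.74*k + 1.68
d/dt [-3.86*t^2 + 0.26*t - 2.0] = 0.26 - 7.72*t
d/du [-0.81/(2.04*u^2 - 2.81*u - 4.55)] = (3.3048*u - 2.2761)/(-2.04*u^2 + 2.81*u + 4.55)^2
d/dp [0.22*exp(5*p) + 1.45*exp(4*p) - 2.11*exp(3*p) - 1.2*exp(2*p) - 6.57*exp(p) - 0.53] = (1.1*exp(4*p) + 5.8*exp(3*p) - 6.33*exp(2*p) - 2.4*exp(p) - 6.57)*exp(p)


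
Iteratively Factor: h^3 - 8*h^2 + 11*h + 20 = (h - 4)*(h^2 - 4*h - 5) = (h - 4)*(h + 1)*(h - 5)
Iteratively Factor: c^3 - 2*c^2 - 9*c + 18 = (c - 3)*(c^2 + c - 6) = (c - 3)*(c - 2)*(c + 3)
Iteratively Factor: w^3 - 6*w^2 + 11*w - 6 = (w - 3)*(w^2 - 3*w + 2) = (w - 3)*(w - 1)*(w - 2)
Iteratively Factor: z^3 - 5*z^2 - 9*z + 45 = (z + 3)*(z^2 - 8*z + 15) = (z - 5)*(z + 3)*(z - 3)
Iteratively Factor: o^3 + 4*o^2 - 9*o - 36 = (o + 4)*(o^2 - 9) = (o - 3)*(o + 4)*(o + 3)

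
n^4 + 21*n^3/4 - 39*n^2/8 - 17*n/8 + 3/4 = (n - 1)*(n - 1/4)*(n + 1/2)*(n + 6)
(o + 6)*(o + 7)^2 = o^3 + 20*o^2 + 133*o + 294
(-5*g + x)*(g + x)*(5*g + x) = -25*g^3 - 25*g^2*x + g*x^2 + x^3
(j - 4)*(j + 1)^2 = j^3 - 2*j^2 - 7*j - 4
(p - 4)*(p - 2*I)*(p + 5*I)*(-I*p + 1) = -I*p^4 + 4*p^3 + 4*I*p^3 - 16*p^2 - 7*I*p^2 + 10*p + 28*I*p - 40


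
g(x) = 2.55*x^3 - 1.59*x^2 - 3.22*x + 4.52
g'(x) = 7.65*x^2 - 3.18*x - 3.22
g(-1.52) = -3.21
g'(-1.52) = 19.29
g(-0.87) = 4.44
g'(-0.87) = 5.34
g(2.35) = 21.27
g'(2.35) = 31.55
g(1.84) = 9.10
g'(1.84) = 16.83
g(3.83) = 112.13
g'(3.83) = 96.82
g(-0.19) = 5.06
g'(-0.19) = -2.34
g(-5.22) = -384.70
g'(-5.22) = 221.83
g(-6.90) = -886.66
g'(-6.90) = 382.94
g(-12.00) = -4592.20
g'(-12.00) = 1136.54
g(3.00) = 49.40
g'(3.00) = 56.09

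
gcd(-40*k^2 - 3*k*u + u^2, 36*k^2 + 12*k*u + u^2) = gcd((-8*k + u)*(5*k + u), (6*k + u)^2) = 1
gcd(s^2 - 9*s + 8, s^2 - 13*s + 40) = s - 8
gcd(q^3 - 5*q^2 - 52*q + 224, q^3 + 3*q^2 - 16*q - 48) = q - 4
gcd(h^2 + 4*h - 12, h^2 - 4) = h - 2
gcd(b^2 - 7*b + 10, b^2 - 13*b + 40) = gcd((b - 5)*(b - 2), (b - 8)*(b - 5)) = b - 5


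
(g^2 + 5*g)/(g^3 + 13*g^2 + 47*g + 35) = g/(g^2 + 8*g + 7)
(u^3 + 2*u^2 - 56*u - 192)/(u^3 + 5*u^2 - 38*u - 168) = (u^2 - 2*u - 48)/(u^2 + u - 42)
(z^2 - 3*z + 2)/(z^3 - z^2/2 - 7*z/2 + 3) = 2*(z - 2)/(2*z^2 + z - 6)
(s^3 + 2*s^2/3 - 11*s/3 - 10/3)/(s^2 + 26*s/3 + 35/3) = (s^2 - s - 2)/(s + 7)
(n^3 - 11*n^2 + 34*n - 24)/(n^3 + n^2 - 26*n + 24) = (n - 6)/(n + 6)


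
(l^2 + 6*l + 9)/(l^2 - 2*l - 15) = (l + 3)/(l - 5)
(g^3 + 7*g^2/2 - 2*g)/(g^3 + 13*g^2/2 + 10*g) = (2*g - 1)/(2*g + 5)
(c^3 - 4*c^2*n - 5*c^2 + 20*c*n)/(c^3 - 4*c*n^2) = (c^2 - 4*c*n - 5*c + 20*n)/(c^2 - 4*n^2)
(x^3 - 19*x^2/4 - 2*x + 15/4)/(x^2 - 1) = (4*x^2 - 23*x + 15)/(4*(x - 1))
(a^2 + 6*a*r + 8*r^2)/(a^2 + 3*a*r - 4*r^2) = (-a - 2*r)/(-a + r)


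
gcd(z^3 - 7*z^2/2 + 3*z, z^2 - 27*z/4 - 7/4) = 1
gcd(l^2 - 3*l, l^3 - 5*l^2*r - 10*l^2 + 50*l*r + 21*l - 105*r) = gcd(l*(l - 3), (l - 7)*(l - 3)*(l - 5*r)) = l - 3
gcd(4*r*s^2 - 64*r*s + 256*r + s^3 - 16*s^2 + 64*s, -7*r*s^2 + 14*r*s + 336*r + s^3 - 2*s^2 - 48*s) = s - 8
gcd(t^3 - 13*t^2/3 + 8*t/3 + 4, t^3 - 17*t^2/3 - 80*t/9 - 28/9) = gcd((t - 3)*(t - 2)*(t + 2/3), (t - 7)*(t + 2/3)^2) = t + 2/3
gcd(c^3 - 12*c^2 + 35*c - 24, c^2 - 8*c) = c - 8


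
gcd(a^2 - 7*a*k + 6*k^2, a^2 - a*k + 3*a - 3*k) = a - k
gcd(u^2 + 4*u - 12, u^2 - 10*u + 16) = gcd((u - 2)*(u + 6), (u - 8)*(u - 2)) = u - 2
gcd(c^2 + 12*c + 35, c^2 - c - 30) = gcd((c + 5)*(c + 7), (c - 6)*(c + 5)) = c + 5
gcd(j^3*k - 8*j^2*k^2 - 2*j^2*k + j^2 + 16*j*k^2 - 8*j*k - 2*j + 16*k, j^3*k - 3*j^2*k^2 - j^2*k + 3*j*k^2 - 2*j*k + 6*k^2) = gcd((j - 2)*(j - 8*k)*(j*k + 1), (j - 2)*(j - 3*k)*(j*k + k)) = j - 2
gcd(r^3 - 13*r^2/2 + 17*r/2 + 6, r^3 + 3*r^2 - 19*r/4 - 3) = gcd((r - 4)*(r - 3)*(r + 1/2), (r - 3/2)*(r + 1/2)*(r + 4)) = r + 1/2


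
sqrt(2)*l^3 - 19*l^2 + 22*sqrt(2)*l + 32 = (l - 8*sqrt(2))*(l - 2*sqrt(2))*(sqrt(2)*l + 1)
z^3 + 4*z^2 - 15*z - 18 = (z - 3)*(z + 1)*(z + 6)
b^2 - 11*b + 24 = (b - 8)*(b - 3)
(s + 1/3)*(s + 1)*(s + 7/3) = s^3 + 11*s^2/3 + 31*s/9 + 7/9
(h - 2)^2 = h^2 - 4*h + 4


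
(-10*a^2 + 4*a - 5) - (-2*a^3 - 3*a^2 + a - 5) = 2*a^3 - 7*a^2 + 3*a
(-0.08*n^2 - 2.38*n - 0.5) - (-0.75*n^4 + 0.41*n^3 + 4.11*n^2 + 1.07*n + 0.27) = 0.75*n^4 - 0.41*n^3 - 4.19*n^2 - 3.45*n - 0.77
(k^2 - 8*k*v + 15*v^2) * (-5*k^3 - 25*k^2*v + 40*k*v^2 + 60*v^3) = -5*k^5 + 15*k^4*v + 165*k^3*v^2 - 635*k^2*v^3 + 120*k*v^4 + 900*v^5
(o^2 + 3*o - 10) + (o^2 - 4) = 2*o^2 + 3*o - 14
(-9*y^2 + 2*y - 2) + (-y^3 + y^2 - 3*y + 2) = -y^3 - 8*y^2 - y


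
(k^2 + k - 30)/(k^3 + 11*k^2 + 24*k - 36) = (k - 5)/(k^2 + 5*k - 6)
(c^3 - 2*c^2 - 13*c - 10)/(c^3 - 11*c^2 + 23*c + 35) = (c + 2)/(c - 7)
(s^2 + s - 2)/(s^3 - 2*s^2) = (s^2 + s - 2)/(s^2*(s - 2))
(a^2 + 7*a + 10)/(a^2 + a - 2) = (a + 5)/(a - 1)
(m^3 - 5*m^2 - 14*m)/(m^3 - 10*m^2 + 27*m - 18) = m*(m^2 - 5*m - 14)/(m^3 - 10*m^2 + 27*m - 18)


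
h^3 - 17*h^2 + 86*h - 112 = (h - 8)*(h - 7)*(h - 2)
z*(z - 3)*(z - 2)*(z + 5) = z^4 - 19*z^2 + 30*z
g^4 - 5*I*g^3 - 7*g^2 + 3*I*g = g*(g - 3*I)*(g - I)^2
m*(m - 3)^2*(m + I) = m^4 - 6*m^3 + I*m^3 + 9*m^2 - 6*I*m^2 + 9*I*m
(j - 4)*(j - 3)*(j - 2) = j^3 - 9*j^2 + 26*j - 24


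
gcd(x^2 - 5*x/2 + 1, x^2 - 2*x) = x - 2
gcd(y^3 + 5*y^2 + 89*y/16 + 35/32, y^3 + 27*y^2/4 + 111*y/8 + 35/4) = y^2 + 19*y/4 + 35/8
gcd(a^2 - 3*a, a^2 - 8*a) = a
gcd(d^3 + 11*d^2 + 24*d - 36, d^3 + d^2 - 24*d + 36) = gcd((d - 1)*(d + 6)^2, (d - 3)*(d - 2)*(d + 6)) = d + 6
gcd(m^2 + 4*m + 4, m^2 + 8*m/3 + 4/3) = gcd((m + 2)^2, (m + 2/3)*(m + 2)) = m + 2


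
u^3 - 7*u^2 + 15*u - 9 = (u - 3)^2*(u - 1)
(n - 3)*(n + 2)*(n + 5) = n^3 + 4*n^2 - 11*n - 30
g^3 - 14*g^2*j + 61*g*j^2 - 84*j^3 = (g - 7*j)*(g - 4*j)*(g - 3*j)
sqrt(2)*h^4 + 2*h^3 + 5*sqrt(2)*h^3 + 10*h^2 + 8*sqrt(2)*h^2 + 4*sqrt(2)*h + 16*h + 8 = (h + 2)^2*(h + sqrt(2))*(sqrt(2)*h + sqrt(2))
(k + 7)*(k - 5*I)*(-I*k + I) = -I*k^3 - 5*k^2 - 6*I*k^2 - 30*k + 7*I*k + 35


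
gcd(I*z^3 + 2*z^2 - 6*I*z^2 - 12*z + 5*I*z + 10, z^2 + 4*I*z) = 1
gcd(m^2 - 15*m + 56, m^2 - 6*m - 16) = m - 8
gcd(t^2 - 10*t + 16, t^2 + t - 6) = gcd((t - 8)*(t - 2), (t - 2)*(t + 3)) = t - 2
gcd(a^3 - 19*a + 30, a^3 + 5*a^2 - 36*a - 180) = a + 5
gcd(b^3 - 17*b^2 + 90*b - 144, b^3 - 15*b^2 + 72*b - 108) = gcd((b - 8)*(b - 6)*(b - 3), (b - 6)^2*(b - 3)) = b^2 - 9*b + 18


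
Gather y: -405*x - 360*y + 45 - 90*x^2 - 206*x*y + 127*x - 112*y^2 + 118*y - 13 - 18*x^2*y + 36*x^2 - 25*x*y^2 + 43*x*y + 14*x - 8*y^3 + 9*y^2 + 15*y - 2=-54*x^2 - 264*x - 8*y^3 + y^2*(-25*x - 103) + y*(-18*x^2 - 163*x - 227) + 30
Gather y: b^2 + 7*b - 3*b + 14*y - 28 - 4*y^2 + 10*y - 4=b^2 + 4*b - 4*y^2 + 24*y - 32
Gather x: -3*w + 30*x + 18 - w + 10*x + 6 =-4*w + 40*x + 24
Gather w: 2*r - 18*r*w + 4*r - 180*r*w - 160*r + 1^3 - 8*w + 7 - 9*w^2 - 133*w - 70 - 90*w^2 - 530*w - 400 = -154*r - 99*w^2 + w*(-198*r - 671) - 462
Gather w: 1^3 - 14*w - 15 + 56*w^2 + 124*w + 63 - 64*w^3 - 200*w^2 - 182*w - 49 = -64*w^3 - 144*w^2 - 72*w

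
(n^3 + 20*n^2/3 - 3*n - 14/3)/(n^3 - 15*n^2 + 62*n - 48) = (3*n^2 + 23*n + 14)/(3*(n^2 - 14*n + 48))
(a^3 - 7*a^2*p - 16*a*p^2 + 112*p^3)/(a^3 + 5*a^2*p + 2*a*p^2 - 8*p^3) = (-a^2 + 11*a*p - 28*p^2)/(-a^2 - a*p + 2*p^2)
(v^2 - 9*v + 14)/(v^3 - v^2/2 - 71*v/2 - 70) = 2*(v - 2)/(2*v^2 + 13*v + 20)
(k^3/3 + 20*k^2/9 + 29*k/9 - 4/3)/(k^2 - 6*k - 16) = (-3*k^3 - 20*k^2 - 29*k + 12)/(9*(-k^2 + 6*k + 16))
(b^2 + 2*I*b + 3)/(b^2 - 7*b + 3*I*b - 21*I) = (b - I)/(b - 7)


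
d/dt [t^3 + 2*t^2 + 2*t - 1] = 3*t^2 + 4*t + 2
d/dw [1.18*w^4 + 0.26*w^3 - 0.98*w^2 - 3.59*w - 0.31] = 4.72*w^3 + 0.78*w^2 - 1.96*w - 3.59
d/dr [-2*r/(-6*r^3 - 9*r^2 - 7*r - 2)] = 2*(-12*r^3 - 9*r^2 + 2)/(36*r^6 + 108*r^5 + 165*r^4 + 150*r^3 + 85*r^2 + 28*r + 4)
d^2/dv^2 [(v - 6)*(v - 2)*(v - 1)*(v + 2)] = 12*v^2 - 42*v + 4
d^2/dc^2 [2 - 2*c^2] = -4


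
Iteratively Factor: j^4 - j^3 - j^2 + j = (j)*(j^3 - j^2 - j + 1) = j*(j + 1)*(j^2 - 2*j + 1) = j*(j - 1)*(j + 1)*(j - 1)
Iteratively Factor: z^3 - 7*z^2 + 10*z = (z - 2)*(z^2 - 5*z) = (z - 5)*(z - 2)*(z)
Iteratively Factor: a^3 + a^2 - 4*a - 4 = (a - 2)*(a^2 + 3*a + 2) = (a - 2)*(a + 2)*(a + 1)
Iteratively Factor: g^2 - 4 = (g + 2)*(g - 2)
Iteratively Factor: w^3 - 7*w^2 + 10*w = (w)*(w^2 - 7*w + 10) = w*(w - 5)*(w - 2)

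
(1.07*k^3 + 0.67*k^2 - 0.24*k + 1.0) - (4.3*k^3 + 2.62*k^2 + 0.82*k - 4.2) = -3.23*k^3 - 1.95*k^2 - 1.06*k + 5.2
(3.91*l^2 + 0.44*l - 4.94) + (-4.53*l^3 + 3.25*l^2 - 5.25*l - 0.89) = -4.53*l^3 + 7.16*l^2 - 4.81*l - 5.83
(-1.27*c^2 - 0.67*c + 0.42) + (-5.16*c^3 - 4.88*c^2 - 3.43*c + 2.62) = -5.16*c^3 - 6.15*c^2 - 4.1*c + 3.04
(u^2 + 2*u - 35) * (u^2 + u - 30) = u^4 + 3*u^3 - 63*u^2 - 95*u + 1050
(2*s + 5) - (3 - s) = 3*s + 2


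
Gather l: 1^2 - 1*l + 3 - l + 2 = 6 - 2*l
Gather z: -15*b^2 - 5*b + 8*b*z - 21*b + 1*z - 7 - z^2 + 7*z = -15*b^2 - 26*b - z^2 + z*(8*b + 8) - 7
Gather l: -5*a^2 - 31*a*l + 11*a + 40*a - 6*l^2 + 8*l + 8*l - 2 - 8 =-5*a^2 + 51*a - 6*l^2 + l*(16 - 31*a) - 10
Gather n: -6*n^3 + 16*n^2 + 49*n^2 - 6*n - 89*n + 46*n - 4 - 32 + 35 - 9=-6*n^3 + 65*n^2 - 49*n - 10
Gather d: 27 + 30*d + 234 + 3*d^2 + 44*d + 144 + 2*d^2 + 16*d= 5*d^2 + 90*d + 405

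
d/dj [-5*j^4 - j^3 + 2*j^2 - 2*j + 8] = -20*j^3 - 3*j^2 + 4*j - 2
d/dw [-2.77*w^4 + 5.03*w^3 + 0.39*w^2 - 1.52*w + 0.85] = -11.08*w^3 + 15.09*w^2 + 0.78*w - 1.52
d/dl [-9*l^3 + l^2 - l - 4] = -27*l^2 + 2*l - 1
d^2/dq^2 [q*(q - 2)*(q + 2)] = 6*q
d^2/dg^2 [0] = 0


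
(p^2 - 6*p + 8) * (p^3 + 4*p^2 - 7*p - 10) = p^5 - 2*p^4 - 23*p^3 + 64*p^2 + 4*p - 80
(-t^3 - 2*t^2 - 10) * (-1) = t^3 + 2*t^2 + 10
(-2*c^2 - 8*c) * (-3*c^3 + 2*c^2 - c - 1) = 6*c^5 + 20*c^4 - 14*c^3 + 10*c^2 + 8*c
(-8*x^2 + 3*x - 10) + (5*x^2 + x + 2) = -3*x^2 + 4*x - 8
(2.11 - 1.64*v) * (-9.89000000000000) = 16.2196*v - 20.8679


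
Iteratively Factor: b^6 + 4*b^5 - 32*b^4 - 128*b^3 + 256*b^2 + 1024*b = (b + 4)*(b^5 - 32*b^3 + 256*b) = (b + 4)^2*(b^4 - 4*b^3 - 16*b^2 + 64*b) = b*(b + 4)^2*(b^3 - 4*b^2 - 16*b + 64) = b*(b + 4)^3*(b^2 - 8*b + 16) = b*(b - 4)*(b + 4)^3*(b - 4)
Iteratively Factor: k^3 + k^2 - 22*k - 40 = (k + 4)*(k^2 - 3*k - 10) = (k + 2)*(k + 4)*(k - 5)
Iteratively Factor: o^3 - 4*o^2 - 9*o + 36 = (o - 3)*(o^2 - o - 12) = (o - 3)*(o + 3)*(o - 4)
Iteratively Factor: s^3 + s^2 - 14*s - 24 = (s + 2)*(s^2 - s - 12) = (s - 4)*(s + 2)*(s + 3)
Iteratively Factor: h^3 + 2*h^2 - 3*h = (h + 3)*(h^2 - h) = (h - 1)*(h + 3)*(h)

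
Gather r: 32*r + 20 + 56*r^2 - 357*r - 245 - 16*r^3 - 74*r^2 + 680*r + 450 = -16*r^3 - 18*r^2 + 355*r + 225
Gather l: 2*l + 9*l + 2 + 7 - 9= 11*l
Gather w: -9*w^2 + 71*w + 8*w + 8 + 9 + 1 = -9*w^2 + 79*w + 18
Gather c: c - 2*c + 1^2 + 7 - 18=-c - 10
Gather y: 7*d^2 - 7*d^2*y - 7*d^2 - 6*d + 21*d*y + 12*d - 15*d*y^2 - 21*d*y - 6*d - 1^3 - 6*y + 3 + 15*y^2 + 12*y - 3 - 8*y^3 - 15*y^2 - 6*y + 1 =-7*d^2*y - 15*d*y^2 - 8*y^3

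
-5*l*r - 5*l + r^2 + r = (-5*l + r)*(r + 1)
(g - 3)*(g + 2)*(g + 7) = g^3 + 6*g^2 - 13*g - 42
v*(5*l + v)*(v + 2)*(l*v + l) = 5*l^2*v^3 + 15*l^2*v^2 + 10*l^2*v + l*v^4 + 3*l*v^3 + 2*l*v^2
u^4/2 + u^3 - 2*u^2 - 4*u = u*(u/2 + 1)*(u - 2)*(u + 2)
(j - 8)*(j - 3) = j^2 - 11*j + 24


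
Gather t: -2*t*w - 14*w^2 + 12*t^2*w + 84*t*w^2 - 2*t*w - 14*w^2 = 12*t^2*w + t*(84*w^2 - 4*w) - 28*w^2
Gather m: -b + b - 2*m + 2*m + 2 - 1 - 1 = 0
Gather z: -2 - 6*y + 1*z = -6*y + z - 2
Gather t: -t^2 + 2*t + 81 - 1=-t^2 + 2*t + 80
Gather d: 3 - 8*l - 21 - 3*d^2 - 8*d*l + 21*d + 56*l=-3*d^2 + d*(21 - 8*l) + 48*l - 18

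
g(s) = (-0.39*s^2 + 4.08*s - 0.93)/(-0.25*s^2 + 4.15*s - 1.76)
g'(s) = (4.08 - 0.78*s)/(-0.25*s^2 + 4.15*s - 1.76) + (0.5*s - 4.15)*(-0.39*s^2 + 4.08*s - 0.93)/(-0.25*s^2 + 4.15*s - 1.76)^2 = (-0.5985*s^2 + 0.907800000000002*s - 3.3213)/(0.0625*s^4 - 2.075*s^3 + 18.1025*s^2 - 14.608*s + 3.0976)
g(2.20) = 1.00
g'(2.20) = -0.11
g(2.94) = 0.93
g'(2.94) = -0.08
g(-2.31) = 0.98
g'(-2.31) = -0.05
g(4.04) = 0.84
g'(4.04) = -0.08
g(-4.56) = 1.07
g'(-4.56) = -0.03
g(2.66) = 0.95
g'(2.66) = -0.09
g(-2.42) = 0.99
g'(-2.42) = -0.05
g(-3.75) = 1.04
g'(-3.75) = -0.03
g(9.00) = 0.27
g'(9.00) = -0.19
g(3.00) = 0.92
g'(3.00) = -0.08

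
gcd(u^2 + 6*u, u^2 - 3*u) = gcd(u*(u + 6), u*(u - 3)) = u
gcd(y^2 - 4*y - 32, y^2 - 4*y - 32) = y^2 - 4*y - 32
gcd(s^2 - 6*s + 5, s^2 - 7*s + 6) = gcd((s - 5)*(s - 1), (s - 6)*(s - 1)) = s - 1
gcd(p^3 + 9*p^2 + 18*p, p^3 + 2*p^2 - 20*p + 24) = p + 6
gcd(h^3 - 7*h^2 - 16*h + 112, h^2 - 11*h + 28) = h^2 - 11*h + 28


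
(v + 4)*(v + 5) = v^2 + 9*v + 20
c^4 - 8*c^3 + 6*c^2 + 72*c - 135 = (c - 5)*(c - 3)^2*(c + 3)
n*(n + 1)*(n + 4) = n^3 + 5*n^2 + 4*n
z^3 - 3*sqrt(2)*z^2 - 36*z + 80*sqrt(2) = (z - 5*sqrt(2))*(z - 2*sqrt(2))*(z + 4*sqrt(2))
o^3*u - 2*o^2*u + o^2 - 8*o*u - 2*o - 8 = (o - 4)*(o + 2)*(o*u + 1)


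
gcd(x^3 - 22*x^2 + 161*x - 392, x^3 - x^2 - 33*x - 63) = x - 7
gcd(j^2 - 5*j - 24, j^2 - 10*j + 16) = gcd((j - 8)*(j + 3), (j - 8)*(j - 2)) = j - 8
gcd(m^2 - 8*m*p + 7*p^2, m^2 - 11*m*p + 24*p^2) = 1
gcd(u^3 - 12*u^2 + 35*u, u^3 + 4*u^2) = u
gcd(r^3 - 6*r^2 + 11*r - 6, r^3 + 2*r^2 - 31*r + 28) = r - 1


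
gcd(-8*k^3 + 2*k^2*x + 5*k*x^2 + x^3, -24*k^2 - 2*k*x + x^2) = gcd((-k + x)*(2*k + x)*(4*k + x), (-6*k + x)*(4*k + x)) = 4*k + x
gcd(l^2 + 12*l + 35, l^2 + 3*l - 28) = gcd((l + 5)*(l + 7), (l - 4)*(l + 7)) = l + 7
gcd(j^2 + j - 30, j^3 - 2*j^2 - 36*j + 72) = j + 6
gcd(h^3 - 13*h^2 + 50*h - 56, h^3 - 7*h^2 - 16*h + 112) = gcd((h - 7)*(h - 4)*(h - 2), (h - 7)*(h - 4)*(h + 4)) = h^2 - 11*h + 28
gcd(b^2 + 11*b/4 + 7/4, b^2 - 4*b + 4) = 1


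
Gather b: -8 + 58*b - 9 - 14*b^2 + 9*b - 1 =-14*b^2 + 67*b - 18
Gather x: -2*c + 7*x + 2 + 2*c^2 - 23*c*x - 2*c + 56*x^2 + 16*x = 2*c^2 - 4*c + 56*x^2 + x*(23 - 23*c) + 2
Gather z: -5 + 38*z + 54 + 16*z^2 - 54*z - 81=16*z^2 - 16*z - 32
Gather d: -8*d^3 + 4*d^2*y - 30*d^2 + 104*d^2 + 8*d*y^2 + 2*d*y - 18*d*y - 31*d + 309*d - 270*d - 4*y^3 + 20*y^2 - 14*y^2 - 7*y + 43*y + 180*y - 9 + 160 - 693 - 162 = -8*d^3 + d^2*(4*y + 74) + d*(8*y^2 - 16*y + 8) - 4*y^3 + 6*y^2 + 216*y - 704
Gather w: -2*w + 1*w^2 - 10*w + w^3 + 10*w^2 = w^3 + 11*w^2 - 12*w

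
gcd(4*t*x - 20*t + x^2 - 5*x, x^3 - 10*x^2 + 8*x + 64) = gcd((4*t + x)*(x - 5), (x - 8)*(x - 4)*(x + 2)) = 1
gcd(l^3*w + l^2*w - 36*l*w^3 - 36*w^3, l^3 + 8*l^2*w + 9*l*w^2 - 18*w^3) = l + 6*w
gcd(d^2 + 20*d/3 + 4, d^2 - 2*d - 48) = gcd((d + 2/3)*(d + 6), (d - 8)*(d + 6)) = d + 6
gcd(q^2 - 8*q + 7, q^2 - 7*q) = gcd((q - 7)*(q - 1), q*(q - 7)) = q - 7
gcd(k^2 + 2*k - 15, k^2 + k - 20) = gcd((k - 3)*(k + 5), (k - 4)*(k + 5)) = k + 5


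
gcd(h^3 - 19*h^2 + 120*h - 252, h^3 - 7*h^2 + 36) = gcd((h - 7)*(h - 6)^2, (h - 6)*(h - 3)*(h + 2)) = h - 6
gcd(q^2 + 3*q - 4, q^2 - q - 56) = 1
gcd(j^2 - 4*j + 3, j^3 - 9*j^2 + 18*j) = j - 3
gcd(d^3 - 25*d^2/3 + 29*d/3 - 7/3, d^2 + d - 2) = d - 1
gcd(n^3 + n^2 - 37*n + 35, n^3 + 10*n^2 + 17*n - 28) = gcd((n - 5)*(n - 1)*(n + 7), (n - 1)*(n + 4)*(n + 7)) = n^2 + 6*n - 7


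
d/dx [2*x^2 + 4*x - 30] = 4*x + 4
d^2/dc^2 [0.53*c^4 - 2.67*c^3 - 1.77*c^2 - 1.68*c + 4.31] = 6.36*c^2 - 16.02*c - 3.54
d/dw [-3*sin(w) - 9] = -3*cos(w)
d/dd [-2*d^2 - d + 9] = -4*d - 1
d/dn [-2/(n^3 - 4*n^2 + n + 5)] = 2*(3*n^2 - 8*n + 1)/(n^3 - 4*n^2 + n + 5)^2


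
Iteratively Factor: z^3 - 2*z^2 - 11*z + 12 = (z + 3)*(z^2 - 5*z + 4) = (z - 4)*(z + 3)*(z - 1)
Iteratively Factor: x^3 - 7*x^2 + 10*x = (x)*(x^2 - 7*x + 10) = x*(x - 5)*(x - 2)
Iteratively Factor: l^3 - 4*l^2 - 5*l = (l)*(l^2 - 4*l - 5) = l*(l - 5)*(l + 1)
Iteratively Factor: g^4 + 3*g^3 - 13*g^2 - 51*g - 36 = (g - 4)*(g^3 + 7*g^2 + 15*g + 9) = (g - 4)*(g + 1)*(g^2 + 6*g + 9) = (g - 4)*(g + 1)*(g + 3)*(g + 3)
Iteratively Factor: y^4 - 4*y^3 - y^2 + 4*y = (y)*(y^3 - 4*y^2 - y + 4) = y*(y + 1)*(y^2 - 5*y + 4) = y*(y - 1)*(y + 1)*(y - 4)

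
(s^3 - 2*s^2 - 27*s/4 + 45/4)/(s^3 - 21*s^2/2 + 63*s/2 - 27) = (s + 5/2)/(s - 6)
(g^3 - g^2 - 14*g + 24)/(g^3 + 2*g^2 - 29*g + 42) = (g + 4)/(g + 7)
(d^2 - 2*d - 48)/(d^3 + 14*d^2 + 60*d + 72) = (d - 8)/(d^2 + 8*d + 12)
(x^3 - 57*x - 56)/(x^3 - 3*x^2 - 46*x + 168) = (x^2 - 7*x - 8)/(x^2 - 10*x + 24)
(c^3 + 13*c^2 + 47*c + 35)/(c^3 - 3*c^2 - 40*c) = (c^2 + 8*c + 7)/(c*(c - 8))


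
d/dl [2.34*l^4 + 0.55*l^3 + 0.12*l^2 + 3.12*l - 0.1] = 9.36*l^3 + 1.65*l^2 + 0.24*l + 3.12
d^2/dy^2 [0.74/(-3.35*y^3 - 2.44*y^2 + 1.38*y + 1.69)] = ((14.874*y + 3.6112)*(3.35*y^3 + 2.44*y^2 - 1.38*y - 1.69) - 0.74*(10.05*y^2 + 4.88*y - 1.38)*(20.1*y^2 + 9.76*y - 2.76))/(3.35*y^3 + 2.44*y^2 - 1.38*y - 1.69)^3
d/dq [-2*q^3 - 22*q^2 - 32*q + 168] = -6*q^2 - 44*q - 32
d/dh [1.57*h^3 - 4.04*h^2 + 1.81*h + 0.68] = 4.71*h^2 - 8.08*h + 1.81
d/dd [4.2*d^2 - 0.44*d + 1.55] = 8.4*d - 0.44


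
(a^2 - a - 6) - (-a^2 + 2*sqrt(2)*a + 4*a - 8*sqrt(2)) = 2*a^2 - 5*a - 2*sqrt(2)*a - 6 + 8*sqrt(2)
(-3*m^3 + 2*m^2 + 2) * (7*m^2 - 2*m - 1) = -21*m^5 + 20*m^4 - m^3 + 12*m^2 - 4*m - 2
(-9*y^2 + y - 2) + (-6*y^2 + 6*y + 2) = -15*y^2 + 7*y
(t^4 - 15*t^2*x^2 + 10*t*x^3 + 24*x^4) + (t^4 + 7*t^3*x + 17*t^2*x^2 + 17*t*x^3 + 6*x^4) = 2*t^4 + 7*t^3*x + 2*t^2*x^2 + 27*t*x^3 + 30*x^4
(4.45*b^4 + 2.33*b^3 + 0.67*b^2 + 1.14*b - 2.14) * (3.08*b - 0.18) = 13.706*b^5 + 6.3754*b^4 + 1.6442*b^3 + 3.3906*b^2 - 6.7964*b + 0.3852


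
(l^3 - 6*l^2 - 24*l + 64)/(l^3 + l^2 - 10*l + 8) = (l - 8)/(l - 1)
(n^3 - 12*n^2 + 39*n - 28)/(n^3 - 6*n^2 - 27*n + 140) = (n - 1)/(n + 5)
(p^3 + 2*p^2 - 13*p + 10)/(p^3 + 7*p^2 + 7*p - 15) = (p - 2)/(p + 3)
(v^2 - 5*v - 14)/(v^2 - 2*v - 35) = (v + 2)/(v + 5)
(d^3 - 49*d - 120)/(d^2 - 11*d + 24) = (d^2 + 8*d + 15)/(d - 3)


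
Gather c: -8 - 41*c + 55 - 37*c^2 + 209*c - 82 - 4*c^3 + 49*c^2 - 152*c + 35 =-4*c^3 + 12*c^2 + 16*c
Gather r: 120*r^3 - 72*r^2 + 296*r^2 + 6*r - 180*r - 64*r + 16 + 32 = 120*r^3 + 224*r^2 - 238*r + 48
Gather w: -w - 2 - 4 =-w - 6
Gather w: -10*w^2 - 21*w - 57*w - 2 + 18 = -10*w^2 - 78*w + 16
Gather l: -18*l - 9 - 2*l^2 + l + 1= -2*l^2 - 17*l - 8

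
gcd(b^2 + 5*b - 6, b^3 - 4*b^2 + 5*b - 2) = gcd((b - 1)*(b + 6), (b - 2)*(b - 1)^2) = b - 1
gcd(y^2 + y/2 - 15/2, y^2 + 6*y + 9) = y + 3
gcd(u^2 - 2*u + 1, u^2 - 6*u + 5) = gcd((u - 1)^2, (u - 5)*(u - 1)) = u - 1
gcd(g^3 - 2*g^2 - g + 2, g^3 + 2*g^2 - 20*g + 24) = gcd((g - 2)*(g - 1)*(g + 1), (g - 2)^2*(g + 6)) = g - 2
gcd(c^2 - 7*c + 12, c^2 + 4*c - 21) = c - 3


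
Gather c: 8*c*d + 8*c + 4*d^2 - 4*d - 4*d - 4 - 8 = c*(8*d + 8) + 4*d^2 - 8*d - 12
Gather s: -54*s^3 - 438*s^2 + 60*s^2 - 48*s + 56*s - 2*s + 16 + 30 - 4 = -54*s^3 - 378*s^2 + 6*s + 42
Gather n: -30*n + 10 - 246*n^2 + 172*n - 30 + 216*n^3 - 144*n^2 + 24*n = 216*n^3 - 390*n^2 + 166*n - 20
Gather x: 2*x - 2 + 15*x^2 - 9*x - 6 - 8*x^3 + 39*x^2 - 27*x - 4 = -8*x^3 + 54*x^2 - 34*x - 12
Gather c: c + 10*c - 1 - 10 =11*c - 11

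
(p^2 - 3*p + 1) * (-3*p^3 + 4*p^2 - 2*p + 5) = -3*p^5 + 13*p^4 - 17*p^3 + 15*p^2 - 17*p + 5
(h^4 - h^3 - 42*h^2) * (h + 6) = h^5 + 5*h^4 - 48*h^3 - 252*h^2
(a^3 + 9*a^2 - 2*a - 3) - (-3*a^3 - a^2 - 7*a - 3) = 4*a^3 + 10*a^2 + 5*a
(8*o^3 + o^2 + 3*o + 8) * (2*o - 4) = 16*o^4 - 30*o^3 + 2*o^2 + 4*o - 32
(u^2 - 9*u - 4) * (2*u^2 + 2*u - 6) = 2*u^4 - 16*u^3 - 32*u^2 + 46*u + 24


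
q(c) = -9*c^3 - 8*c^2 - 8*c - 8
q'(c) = -27*c^2 - 16*c - 8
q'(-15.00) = -5843.00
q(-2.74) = 139.00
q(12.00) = -16808.00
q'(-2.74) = -166.87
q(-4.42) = 648.23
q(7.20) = -3839.55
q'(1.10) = -58.27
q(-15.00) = 28687.00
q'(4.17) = -544.22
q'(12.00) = -4088.00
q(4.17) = -833.08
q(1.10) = -38.46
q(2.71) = -267.56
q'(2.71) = -249.65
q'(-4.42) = -464.76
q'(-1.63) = -53.66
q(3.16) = -397.16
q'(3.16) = -328.17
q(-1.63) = 22.76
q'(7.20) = -1522.88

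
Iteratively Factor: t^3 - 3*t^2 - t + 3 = (t - 1)*(t^2 - 2*t - 3) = (t - 1)*(t + 1)*(t - 3)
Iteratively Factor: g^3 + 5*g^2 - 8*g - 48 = (g + 4)*(g^2 + g - 12) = (g + 4)^2*(g - 3)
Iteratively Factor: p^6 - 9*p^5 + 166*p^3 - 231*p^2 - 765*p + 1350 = (p - 2)*(p^5 - 7*p^4 - 14*p^3 + 138*p^2 + 45*p - 675) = (p - 3)*(p - 2)*(p^4 - 4*p^3 - 26*p^2 + 60*p + 225) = (p - 5)*(p - 3)*(p - 2)*(p^3 + p^2 - 21*p - 45) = (p - 5)*(p - 3)*(p - 2)*(p + 3)*(p^2 - 2*p - 15) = (p - 5)^2*(p - 3)*(p - 2)*(p + 3)*(p + 3)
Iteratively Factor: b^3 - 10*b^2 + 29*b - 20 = (b - 4)*(b^2 - 6*b + 5) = (b - 4)*(b - 1)*(b - 5)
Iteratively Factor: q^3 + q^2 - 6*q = (q)*(q^2 + q - 6) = q*(q - 2)*(q + 3)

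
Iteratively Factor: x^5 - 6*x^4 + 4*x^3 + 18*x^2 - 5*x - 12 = (x - 3)*(x^4 - 3*x^3 - 5*x^2 + 3*x + 4) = (x - 3)*(x + 1)*(x^3 - 4*x^2 - x + 4) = (x - 3)*(x + 1)^2*(x^2 - 5*x + 4) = (x - 3)*(x - 1)*(x + 1)^2*(x - 4)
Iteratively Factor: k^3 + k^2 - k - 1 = (k - 1)*(k^2 + 2*k + 1) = (k - 1)*(k + 1)*(k + 1)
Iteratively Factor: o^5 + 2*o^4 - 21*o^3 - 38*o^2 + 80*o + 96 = (o + 4)*(o^4 - 2*o^3 - 13*o^2 + 14*o + 24) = (o + 1)*(o + 4)*(o^3 - 3*o^2 - 10*o + 24) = (o - 2)*(o + 1)*(o + 4)*(o^2 - o - 12) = (o - 4)*(o - 2)*(o + 1)*(o + 4)*(o + 3)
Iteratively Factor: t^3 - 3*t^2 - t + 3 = (t + 1)*(t^2 - 4*t + 3) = (t - 3)*(t + 1)*(t - 1)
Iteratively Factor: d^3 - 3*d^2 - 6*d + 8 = (d + 2)*(d^2 - 5*d + 4) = (d - 4)*(d + 2)*(d - 1)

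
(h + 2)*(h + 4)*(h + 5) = h^3 + 11*h^2 + 38*h + 40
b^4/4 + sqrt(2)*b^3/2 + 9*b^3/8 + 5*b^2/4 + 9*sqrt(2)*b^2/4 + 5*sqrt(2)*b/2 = b*(b/2 + 1)*(b/2 + sqrt(2))*(b + 5/2)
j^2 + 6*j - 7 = (j - 1)*(j + 7)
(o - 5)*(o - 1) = o^2 - 6*o + 5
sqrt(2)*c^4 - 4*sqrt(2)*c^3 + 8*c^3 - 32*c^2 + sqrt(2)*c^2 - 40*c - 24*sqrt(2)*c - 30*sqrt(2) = (c - 5)*(c + sqrt(2))*(c + 3*sqrt(2))*(sqrt(2)*c + sqrt(2))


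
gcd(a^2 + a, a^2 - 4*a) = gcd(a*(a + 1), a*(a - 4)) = a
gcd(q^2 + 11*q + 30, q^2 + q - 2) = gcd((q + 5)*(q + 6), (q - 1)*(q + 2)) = 1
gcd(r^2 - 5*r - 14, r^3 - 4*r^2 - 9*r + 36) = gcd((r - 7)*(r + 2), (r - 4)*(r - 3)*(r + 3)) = 1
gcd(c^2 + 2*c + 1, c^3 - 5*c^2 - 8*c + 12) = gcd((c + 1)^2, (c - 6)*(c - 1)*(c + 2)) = 1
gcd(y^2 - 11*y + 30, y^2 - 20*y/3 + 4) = y - 6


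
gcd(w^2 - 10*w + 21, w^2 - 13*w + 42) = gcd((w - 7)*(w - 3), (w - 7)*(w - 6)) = w - 7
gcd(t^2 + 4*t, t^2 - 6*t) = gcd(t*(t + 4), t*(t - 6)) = t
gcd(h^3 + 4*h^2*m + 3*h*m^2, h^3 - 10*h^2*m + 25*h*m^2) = h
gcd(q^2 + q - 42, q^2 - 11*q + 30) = q - 6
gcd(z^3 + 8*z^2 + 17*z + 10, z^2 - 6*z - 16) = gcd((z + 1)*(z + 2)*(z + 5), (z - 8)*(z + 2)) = z + 2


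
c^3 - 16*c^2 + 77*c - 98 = (c - 7)^2*(c - 2)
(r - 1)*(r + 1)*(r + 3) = r^3 + 3*r^2 - r - 3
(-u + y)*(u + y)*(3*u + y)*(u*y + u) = -3*u^4*y - 3*u^4 - u^3*y^2 - u^3*y + 3*u^2*y^3 + 3*u^2*y^2 + u*y^4 + u*y^3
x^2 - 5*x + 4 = (x - 4)*(x - 1)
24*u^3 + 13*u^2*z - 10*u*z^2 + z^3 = (-8*u + z)*(-3*u + z)*(u + z)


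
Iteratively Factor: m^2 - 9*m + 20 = (m - 5)*(m - 4)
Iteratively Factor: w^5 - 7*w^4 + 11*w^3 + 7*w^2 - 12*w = (w + 1)*(w^4 - 8*w^3 + 19*w^2 - 12*w) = (w - 1)*(w + 1)*(w^3 - 7*w^2 + 12*w) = (w - 3)*(w - 1)*(w + 1)*(w^2 - 4*w) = w*(w - 3)*(w - 1)*(w + 1)*(w - 4)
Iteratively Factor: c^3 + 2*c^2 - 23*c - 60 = (c - 5)*(c^2 + 7*c + 12) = (c - 5)*(c + 4)*(c + 3)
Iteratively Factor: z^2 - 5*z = (z)*(z - 5)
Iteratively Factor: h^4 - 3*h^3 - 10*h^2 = (h)*(h^3 - 3*h^2 - 10*h) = h*(h - 5)*(h^2 + 2*h) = h*(h - 5)*(h + 2)*(h)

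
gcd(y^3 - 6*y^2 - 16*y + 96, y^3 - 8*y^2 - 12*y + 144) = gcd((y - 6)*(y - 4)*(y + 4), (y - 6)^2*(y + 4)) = y^2 - 2*y - 24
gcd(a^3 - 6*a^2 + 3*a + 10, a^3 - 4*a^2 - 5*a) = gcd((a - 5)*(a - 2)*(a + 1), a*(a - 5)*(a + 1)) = a^2 - 4*a - 5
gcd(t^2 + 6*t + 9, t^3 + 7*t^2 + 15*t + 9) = t^2 + 6*t + 9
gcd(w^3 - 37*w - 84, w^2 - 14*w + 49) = w - 7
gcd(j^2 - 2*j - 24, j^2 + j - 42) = j - 6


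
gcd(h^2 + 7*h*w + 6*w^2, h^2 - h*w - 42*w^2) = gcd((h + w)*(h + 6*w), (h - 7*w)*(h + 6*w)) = h + 6*w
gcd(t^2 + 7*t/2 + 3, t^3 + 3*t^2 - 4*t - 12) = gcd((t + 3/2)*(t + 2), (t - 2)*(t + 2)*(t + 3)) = t + 2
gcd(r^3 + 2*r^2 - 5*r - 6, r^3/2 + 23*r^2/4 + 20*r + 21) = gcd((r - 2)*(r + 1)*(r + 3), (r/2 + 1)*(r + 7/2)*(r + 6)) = 1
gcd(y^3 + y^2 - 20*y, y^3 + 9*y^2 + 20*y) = y^2 + 5*y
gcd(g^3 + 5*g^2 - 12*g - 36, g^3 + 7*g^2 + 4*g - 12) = g^2 + 8*g + 12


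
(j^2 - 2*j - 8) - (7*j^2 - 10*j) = -6*j^2 + 8*j - 8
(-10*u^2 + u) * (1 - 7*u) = 70*u^3 - 17*u^2 + u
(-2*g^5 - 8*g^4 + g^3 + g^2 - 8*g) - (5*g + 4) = -2*g^5 - 8*g^4 + g^3 + g^2 - 13*g - 4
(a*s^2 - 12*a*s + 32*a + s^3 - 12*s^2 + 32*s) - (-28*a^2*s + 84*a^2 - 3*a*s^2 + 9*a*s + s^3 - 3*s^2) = 28*a^2*s - 84*a^2 + 4*a*s^2 - 21*a*s + 32*a - 9*s^2 + 32*s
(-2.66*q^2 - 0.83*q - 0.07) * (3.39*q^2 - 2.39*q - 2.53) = -9.0174*q^4 + 3.5437*q^3 + 8.4762*q^2 + 2.2672*q + 0.1771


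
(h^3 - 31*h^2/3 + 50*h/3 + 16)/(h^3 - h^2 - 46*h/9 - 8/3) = 3*(h - 8)/(3*h + 4)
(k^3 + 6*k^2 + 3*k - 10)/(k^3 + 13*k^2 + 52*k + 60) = (k - 1)/(k + 6)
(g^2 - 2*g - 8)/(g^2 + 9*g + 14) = (g - 4)/(g + 7)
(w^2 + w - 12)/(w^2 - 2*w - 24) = (w - 3)/(w - 6)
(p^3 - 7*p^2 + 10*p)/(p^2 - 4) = p*(p - 5)/(p + 2)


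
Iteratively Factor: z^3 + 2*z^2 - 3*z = (z)*(z^2 + 2*z - 3) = z*(z + 3)*(z - 1)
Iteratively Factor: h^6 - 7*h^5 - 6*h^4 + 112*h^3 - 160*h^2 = (h)*(h^5 - 7*h^4 - 6*h^3 + 112*h^2 - 160*h) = h*(h - 5)*(h^4 - 2*h^3 - 16*h^2 + 32*h) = h^2*(h - 5)*(h^3 - 2*h^2 - 16*h + 32) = h^2*(h - 5)*(h + 4)*(h^2 - 6*h + 8) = h^2*(h - 5)*(h - 2)*(h + 4)*(h - 4)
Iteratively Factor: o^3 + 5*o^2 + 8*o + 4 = (o + 2)*(o^2 + 3*o + 2) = (o + 1)*(o + 2)*(o + 2)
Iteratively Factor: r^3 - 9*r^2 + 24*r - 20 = (r - 2)*(r^2 - 7*r + 10) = (r - 5)*(r - 2)*(r - 2)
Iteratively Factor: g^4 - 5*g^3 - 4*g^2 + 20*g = (g - 5)*(g^3 - 4*g) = (g - 5)*(g - 2)*(g^2 + 2*g) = g*(g - 5)*(g - 2)*(g + 2)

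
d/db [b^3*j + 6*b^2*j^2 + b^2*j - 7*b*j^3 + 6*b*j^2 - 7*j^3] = j*(3*b^2 + 12*b*j + 2*b - 7*j^2 + 6*j)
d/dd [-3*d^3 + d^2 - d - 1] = -9*d^2 + 2*d - 1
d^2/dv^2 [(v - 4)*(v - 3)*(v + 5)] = 6*v - 4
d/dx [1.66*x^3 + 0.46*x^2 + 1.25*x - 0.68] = 4.98*x^2 + 0.92*x + 1.25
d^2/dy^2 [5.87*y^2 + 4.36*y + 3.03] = 11.7400000000000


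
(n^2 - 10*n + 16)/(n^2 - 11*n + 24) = (n - 2)/(n - 3)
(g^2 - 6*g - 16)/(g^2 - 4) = (g - 8)/(g - 2)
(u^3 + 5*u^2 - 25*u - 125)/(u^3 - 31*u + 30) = (u^2 + 10*u + 25)/(u^2 + 5*u - 6)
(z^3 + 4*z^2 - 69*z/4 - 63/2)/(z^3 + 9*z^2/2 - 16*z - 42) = (z + 3/2)/(z + 2)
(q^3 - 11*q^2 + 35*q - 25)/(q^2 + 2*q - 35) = (q^2 - 6*q + 5)/(q + 7)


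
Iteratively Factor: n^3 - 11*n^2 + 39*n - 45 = (n - 3)*(n^2 - 8*n + 15) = (n - 3)^2*(n - 5)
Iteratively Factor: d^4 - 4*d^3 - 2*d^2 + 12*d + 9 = (d - 3)*(d^3 - d^2 - 5*d - 3) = (d - 3)*(d + 1)*(d^2 - 2*d - 3) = (d - 3)^2*(d + 1)*(d + 1)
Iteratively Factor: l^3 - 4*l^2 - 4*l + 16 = (l - 2)*(l^2 - 2*l - 8) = (l - 4)*(l - 2)*(l + 2)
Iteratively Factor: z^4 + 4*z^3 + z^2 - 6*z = (z - 1)*(z^3 + 5*z^2 + 6*z) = (z - 1)*(z + 3)*(z^2 + 2*z) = z*(z - 1)*(z + 3)*(z + 2)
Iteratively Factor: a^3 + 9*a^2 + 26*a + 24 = (a + 4)*(a^2 + 5*a + 6) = (a + 3)*(a + 4)*(a + 2)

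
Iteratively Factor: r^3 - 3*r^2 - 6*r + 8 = (r - 4)*(r^2 + r - 2) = (r - 4)*(r + 2)*(r - 1)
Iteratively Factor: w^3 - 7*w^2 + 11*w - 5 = (w - 1)*(w^2 - 6*w + 5) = (w - 5)*(w - 1)*(w - 1)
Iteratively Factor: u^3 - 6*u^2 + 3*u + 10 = (u + 1)*(u^2 - 7*u + 10) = (u - 2)*(u + 1)*(u - 5)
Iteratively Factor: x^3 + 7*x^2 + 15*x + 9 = (x + 1)*(x^2 + 6*x + 9) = (x + 1)*(x + 3)*(x + 3)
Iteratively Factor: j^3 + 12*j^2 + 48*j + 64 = (j + 4)*(j^2 + 8*j + 16) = (j + 4)^2*(j + 4)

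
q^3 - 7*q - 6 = (q - 3)*(q + 1)*(q + 2)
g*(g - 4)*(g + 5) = g^3 + g^2 - 20*g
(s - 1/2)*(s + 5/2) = s^2 + 2*s - 5/4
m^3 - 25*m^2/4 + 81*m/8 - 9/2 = (m - 4)*(m - 3/2)*(m - 3/4)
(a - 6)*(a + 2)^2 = a^3 - 2*a^2 - 20*a - 24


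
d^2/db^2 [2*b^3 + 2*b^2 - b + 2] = 12*b + 4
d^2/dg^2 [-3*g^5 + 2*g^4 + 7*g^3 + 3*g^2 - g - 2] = -60*g^3 + 24*g^2 + 42*g + 6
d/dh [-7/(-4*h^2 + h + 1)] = 7*(1 - 8*h)/(-4*h^2 + h + 1)^2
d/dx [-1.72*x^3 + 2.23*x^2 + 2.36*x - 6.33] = -5.16*x^2 + 4.46*x + 2.36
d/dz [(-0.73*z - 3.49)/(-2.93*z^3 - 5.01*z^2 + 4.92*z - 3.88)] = (-4.2778*z^3 - 34.3344*z^2 - 34.9698*z + 20.0032)/(8.5849*z^6 + 29.3586*z^5 - 3.7311*z^4 - 26.5616*z^3 + 63.084*z^2 - 38.1792*z + 15.0544)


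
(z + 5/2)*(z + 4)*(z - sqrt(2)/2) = z^3 - sqrt(2)*z^2/2 + 13*z^2/2 - 13*sqrt(2)*z/4 + 10*z - 5*sqrt(2)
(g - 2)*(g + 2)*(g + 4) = g^3 + 4*g^2 - 4*g - 16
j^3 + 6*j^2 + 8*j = j*(j + 2)*(j + 4)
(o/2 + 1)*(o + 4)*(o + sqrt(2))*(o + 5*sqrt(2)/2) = o^4/2 + 7*sqrt(2)*o^3/4 + 3*o^3 + 13*o^2/2 + 21*sqrt(2)*o^2/2 + 15*o + 14*sqrt(2)*o + 20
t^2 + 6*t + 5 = (t + 1)*(t + 5)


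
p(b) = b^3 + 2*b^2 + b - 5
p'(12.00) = 481.00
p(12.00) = 2023.00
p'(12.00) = 481.00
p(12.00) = 2023.00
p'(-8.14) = 167.22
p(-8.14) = -419.97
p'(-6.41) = 98.62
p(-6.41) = -192.61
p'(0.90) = 7.03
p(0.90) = -1.75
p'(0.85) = 6.57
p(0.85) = -2.09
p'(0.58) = 4.33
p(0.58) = -3.55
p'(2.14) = 23.30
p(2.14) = 16.10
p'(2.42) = 28.25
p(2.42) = 23.31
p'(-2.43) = 8.99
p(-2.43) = -9.97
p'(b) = 3*b^2 + 4*b + 1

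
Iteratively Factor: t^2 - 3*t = (t)*(t - 3)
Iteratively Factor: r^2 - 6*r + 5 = (r - 5)*(r - 1)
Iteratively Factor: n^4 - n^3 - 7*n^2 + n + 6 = (n + 2)*(n^3 - 3*n^2 - n + 3) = (n - 3)*(n + 2)*(n^2 - 1) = (n - 3)*(n + 1)*(n + 2)*(n - 1)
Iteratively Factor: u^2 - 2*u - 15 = (u - 5)*(u + 3)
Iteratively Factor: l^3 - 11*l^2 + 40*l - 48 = (l - 4)*(l^2 - 7*l + 12) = (l - 4)^2*(l - 3)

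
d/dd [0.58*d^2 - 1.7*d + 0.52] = 1.16*d - 1.7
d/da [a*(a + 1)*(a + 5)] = 3*a^2 + 12*a + 5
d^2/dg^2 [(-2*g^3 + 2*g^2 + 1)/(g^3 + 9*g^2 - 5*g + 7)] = 20*(2*g^6 - 3*g^5 + 12*g^4 + 14*g^3 + 6*g^2 - 45*g + 6)/(g^9 + 27*g^8 + 228*g^7 + 480*g^6 - 762*g^5 + 2166*g^4 - 1868*g^3 + 1848*g^2 - 735*g + 343)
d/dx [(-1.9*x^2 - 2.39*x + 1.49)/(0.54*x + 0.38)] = (-1.026*x^2 - 1.444*x - 1.7128)/(0.2916*x^2 + 0.4104*x + 0.1444)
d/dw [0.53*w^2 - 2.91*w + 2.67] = 1.06*w - 2.91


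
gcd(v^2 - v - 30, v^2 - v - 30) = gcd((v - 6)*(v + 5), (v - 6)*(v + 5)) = v^2 - v - 30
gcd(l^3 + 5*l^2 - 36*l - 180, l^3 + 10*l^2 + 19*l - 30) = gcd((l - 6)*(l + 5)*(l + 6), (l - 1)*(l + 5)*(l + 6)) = l^2 + 11*l + 30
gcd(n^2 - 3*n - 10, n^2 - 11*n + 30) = n - 5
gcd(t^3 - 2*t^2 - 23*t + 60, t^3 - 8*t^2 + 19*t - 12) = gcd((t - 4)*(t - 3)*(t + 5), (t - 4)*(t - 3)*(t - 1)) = t^2 - 7*t + 12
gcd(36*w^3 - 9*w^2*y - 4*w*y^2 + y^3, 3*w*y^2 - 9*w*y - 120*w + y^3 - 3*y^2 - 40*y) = 3*w + y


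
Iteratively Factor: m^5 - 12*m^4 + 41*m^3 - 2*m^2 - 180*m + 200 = (m - 5)*(m^4 - 7*m^3 + 6*m^2 + 28*m - 40) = (m - 5)*(m + 2)*(m^3 - 9*m^2 + 24*m - 20) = (m - 5)^2*(m + 2)*(m^2 - 4*m + 4) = (m - 5)^2*(m - 2)*(m + 2)*(m - 2)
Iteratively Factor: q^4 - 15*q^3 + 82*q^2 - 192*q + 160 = (q - 4)*(q^3 - 11*q^2 + 38*q - 40) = (q - 4)^2*(q^2 - 7*q + 10) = (q - 4)^2*(q - 2)*(q - 5)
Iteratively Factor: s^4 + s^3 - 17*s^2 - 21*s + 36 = (s - 4)*(s^3 + 5*s^2 + 3*s - 9) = (s - 4)*(s - 1)*(s^2 + 6*s + 9) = (s - 4)*(s - 1)*(s + 3)*(s + 3)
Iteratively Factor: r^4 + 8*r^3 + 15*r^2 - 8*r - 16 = (r - 1)*(r^3 + 9*r^2 + 24*r + 16) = (r - 1)*(r + 4)*(r^2 + 5*r + 4) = (r - 1)*(r + 4)^2*(r + 1)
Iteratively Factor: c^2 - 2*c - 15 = (c + 3)*(c - 5)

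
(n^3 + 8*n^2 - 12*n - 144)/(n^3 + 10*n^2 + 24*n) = (n^2 + 2*n - 24)/(n*(n + 4))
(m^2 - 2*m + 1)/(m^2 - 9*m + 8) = (m - 1)/(m - 8)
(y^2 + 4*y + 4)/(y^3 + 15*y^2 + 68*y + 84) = (y + 2)/(y^2 + 13*y + 42)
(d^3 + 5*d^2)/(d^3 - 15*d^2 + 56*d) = d*(d + 5)/(d^2 - 15*d + 56)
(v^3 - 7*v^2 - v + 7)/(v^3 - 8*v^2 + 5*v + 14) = (v - 1)/(v - 2)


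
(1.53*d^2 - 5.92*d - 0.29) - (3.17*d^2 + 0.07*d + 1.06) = -1.64*d^2 - 5.99*d - 1.35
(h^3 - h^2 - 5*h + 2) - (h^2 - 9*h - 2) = h^3 - 2*h^2 + 4*h + 4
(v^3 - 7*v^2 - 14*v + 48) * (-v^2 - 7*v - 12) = -v^5 + 51*v^3 + 134*v^2 - 168*v - 576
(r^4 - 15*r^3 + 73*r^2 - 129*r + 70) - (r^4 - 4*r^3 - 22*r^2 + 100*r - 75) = -11*r^3 + 95*r^2 - 229*r + 145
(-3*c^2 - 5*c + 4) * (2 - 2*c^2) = 6*c^4 + 10*c^3 - 14*c^2 - 10*c + 8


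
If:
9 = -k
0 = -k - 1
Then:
No Solution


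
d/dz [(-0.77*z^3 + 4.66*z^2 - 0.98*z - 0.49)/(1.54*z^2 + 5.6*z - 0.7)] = (-1.1858*z^4 - 8.624*z^3 + 29.2222*z^2 - 5.0148*z + 3.43)/(2.3716*z^4 + 17.248*z^3 + 29.204*z^2 - 7.84*z + 0.49)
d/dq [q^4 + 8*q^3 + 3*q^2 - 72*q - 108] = 4*q^3 + 24*q^2 + 6*q - 72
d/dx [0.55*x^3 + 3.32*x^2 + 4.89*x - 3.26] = 1.65*x^2 + 6.64*x + 4.89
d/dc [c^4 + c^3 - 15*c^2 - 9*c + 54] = 4*c^3 + 3*c^2 - 30*c - 9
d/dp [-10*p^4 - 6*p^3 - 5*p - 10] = -40*p^3 - 18*p^2 - 5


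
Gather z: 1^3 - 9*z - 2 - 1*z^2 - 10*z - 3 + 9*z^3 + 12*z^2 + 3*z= 9*z^3 + 11*z^2 - 16*z - 4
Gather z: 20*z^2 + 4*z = 20*z^2 + 4*z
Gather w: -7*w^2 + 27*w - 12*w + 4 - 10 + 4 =-7*w^2 + 15*w - 2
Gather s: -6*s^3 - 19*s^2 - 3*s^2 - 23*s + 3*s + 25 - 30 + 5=-6*s^3 - 22*s^2 - 20*s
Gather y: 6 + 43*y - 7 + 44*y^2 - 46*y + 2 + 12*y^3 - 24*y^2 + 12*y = 12*y^3 + 20*y^2 + 9*y + 1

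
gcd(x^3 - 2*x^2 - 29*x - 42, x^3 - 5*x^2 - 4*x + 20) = x + 2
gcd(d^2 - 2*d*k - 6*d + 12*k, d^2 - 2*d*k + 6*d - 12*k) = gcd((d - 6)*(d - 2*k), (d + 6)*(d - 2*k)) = d - 2*k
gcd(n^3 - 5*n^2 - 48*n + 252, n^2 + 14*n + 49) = n + 7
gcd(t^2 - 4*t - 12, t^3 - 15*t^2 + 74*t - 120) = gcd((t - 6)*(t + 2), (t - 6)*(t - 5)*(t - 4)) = t - 6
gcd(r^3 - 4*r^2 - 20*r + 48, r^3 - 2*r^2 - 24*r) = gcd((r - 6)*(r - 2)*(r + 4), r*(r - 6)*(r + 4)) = r^2 - 2*r - 24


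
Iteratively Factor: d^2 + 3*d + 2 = (d + 1)*(d + 2)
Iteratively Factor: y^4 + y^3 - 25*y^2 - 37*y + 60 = (y + 3)*(y^3 - 2*y^2 - 19*y + 20) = (y + 3)*(y + 4)*(y^2 - 6*y + 5) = (y - 1)*(y + 3)*(y + 4)*(y - 5)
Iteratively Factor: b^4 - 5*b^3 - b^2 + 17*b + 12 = (b - 3)*(b^3 - 2*b^2 - 7*b - 4) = (b - 3)*(b + 1)*(b^2 - 3*b - 4) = (b - 4)*(b - 3)*(b + 1)*(b + 1)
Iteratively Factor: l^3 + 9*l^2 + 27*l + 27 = (l + 3)*(l^2 + 6*l + 9) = (l + 3)^2*(l + 3)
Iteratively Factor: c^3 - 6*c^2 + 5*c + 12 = (c - 4)*(c^2 - 2*c - 3) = (c - 4)*(c - 3)*(c + 1)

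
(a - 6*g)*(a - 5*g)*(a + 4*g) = a^3 - 7*a^2*g - 14*a*g^2 + 120*g^3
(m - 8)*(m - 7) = m^2 - 15*m + 56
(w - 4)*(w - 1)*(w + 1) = w^3 - 4*w^2 - w + 4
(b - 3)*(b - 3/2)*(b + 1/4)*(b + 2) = b^4 - 9*b^3/4 - 41*b^2/8 + 63*b/8 + 9/4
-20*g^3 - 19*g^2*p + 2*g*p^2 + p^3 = (-4*g + p)*(g + p)*(5*g + p)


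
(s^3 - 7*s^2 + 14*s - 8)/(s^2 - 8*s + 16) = (s^2 - 3*s + 2)/(s - 4)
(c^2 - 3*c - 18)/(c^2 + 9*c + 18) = (c - 6)/(c + 6)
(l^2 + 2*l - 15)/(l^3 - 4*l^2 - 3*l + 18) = (l + 5)/(l^2 - l - 6)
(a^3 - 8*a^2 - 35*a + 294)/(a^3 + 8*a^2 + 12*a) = (a^2 - 14*a + 49)/(a*(a + 2))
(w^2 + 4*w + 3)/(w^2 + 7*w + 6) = (w + 3)/(w + 6)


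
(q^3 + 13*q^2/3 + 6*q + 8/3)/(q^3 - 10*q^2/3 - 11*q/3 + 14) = (3*q^2 + 7*q + 4)/(3*q^2 - 16*q + 21)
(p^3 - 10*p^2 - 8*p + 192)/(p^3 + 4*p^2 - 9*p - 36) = (p^2 - 14*p + 48)/(p^2 - 9)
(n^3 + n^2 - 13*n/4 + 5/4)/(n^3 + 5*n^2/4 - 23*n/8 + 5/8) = 2*(2*n - 1)/(4*n - 1)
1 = 1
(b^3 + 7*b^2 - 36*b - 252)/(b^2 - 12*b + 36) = (b^2 + 13*b + 42)/(b - 6)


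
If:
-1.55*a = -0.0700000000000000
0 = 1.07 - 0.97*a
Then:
No Solution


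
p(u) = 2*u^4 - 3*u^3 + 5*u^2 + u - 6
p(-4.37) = 1064.86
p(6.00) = 2124.00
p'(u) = 8*u^3 - 9*u^2 + 10*u + 1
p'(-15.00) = -29174.00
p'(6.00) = 1465.00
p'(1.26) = 15.31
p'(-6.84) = -3048.58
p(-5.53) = 2519.09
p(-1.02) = 3.53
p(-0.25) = -5.88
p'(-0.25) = -2.19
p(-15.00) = 112479.00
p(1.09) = -0.03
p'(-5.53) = -1682.43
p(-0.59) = -3.99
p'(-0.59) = -9.68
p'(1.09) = 11.57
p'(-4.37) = -882.20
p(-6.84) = 5558.91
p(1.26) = 2.24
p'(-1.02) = -27.05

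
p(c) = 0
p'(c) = 0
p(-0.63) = 0.00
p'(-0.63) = 0.00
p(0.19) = 0.00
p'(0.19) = 0.00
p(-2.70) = 0.00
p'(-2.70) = 0.00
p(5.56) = 0.00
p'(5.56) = 0.00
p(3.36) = 0.00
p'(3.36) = 0.00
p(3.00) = 0.00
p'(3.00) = 0.00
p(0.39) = 0.00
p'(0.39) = 0.00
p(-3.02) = 0.00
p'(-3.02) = 0.00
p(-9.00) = 0.00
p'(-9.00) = 0.00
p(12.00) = 0.00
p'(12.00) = 0.00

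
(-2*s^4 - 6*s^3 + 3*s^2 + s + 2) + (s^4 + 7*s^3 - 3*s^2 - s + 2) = -s^4 + s^3 + 4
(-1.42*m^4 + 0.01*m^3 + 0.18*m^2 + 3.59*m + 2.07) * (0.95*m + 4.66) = -1.349*m^5 - 6.6077*m^4 + 0.2176*m^3 + 4.2493*m^2 + 18.6959*m + 9.6462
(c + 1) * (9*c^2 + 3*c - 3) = 9*c^3 + 12*c^2 - 3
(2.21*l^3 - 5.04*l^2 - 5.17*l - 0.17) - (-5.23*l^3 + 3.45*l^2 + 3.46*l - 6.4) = 7.44*l^3 - 8.49*l^2 - 8.63*l + 6.23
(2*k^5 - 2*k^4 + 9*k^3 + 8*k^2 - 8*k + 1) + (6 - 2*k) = 2*k^5 - 2*k^4 + 9*k^3 + 8*k^2 - 10*k + 7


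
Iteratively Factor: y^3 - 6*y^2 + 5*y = (y - 5)*(y^2 - y) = (y - 5)*(y - 1)*(y)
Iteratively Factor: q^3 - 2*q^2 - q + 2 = (q + 1)*(q^2 - 3*q + 2) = (q - 1)*(q + 1)*(q - 2)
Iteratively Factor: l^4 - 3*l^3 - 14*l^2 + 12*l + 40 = (l + 2)*(l^3 - 5*l^2 - 4*l + 20) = (l - 5)*(l + 2)*(l^2 - 4) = (l - 5)*(l - 2)*(l + 2)*(l + 2)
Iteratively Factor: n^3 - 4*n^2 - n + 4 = (n - 4)*(n^2 - 1) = (n - 4)*(n - 1)*(n + 1)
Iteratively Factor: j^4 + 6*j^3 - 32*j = (j)*(j^3 + 6*j^2 - 32) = j*(j + 4)*(j^2 + 2*j - 8) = j*(j + 4)^2*(j - 2)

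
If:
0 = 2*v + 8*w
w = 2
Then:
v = -8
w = 2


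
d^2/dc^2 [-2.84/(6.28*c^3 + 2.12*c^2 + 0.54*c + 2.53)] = ((107.0112*c + 12.0416)*(6.28*c^3 + 2.12*c^2 + 0.54*c + 2.53) - 2.84*(18.84*c^2 + 4.24*c + 0.54)*(37.68*c^2 + 8.48*c + 1.08))/(6.28*c^3 + 2.12*c^2 + 0.54*c + 2.53)^3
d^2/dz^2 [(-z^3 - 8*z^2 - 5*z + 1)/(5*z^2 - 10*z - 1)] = 6*(-210*z^3 - 25*z^2 - 76*z + 49)/(125*z^6 - 750*z^5 + 1425*z^4 - 700*z^3 - 285*z^2 - 30*z - 1)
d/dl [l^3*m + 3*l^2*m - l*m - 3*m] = m*(3*l^2 + 6*l - 1)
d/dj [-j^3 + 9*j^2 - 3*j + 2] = -3*j^2 + 18*j - 3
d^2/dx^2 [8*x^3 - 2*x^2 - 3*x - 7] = 48*x - 4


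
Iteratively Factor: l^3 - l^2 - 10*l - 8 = (l + 2)*(l^2 - 3*l - 4) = (l - 4)*(l + 2)*(l + 1)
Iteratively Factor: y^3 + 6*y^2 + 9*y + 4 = (y + 1)*(y^2 + 5*y + 4) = (y + 1)^2*(y + 4)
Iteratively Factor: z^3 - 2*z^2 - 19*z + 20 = (z - 1)*(z^2 - z - 20) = (z - 1)*(z + 4)*(z - 5)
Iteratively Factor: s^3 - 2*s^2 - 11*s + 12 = (s - 1)*(s^2 - s - 12) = (s - 1)*(s + 3)*(s - 4)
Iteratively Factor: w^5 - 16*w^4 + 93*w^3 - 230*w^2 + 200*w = (w - 5)*(w^4 - 11*w^3 + 38*w^2 - 40*w) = w*(w - 5)*(w^3 - 11*w^2 + 38*w - 40) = w*(w - 5)*(w - 2)*(w^2 - 9*w + 20) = w*(w - 5)*(w - 4)*(w - 2)*(w - 5)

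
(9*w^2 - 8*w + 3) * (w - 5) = 9*w^3 - 53*w^2 + 43*w - 15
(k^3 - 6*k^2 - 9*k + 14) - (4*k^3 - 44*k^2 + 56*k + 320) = -3*k^3 + 38*k^2 - 65*k - 306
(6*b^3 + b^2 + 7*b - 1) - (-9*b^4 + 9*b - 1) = 9*b^4 + 6*b^3 + b^2 - 2*b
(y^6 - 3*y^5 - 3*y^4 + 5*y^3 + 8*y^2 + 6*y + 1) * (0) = 0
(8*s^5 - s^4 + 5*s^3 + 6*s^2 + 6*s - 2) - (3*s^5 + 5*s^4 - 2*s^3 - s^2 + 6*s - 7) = 5*s^5 - 6*s^4 + 7*s^3 + 7*s^2 + 5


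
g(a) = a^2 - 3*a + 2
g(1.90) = -0.09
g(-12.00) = 182.00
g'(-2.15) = -7.30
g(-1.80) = 10.64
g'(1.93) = 0.86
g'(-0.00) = -3.00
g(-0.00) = 2.00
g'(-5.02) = -13.04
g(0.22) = 1.39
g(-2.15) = 13.07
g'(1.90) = 0.80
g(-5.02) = 42.26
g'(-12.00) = -27.00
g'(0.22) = -2.56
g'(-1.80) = -6.60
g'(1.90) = 0.80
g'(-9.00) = -21.00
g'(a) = 2*a - 3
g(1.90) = -0.09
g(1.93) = -0.07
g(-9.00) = 110.00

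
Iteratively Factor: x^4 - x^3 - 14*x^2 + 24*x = (x)*(x^3 - x^2 - 14*x + 24) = x*(x - 3)*(x^2 + 2*x - 8) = x*(x - 3)*(x - 2)*(x + 4)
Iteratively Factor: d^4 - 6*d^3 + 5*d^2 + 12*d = (d - 3)*(d^3 - 3*d^2 - 4*d) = (d - 3)*(d + 1)*(d^2 - 4*d) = (d - 4)*(d - 3)*(d + 1)*(d)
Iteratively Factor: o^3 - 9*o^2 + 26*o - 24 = (o - 3)*(o^2 - 6*o + 8) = (o - 3)*(o - 2)*(o - 4)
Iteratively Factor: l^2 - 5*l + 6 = (l - 2)*(l - 3)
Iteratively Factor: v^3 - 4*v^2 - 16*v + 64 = (v - 4)*(v^2 - 16) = (v - 4)*(v + 4)*(v - 4)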